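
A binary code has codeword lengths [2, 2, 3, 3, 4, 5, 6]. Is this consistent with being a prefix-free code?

Kraft inequality: Σ 2^(-l_i) ≤ 1 for prefix-free code
Calculating: 2^(-2) + 2^(-2) + 2^(-3) + 2^(-3) + 2^(-4) + 2^(-5) + 2^(-6)
= 0.25 + 0.25 + 0.125 + 0.125 + 0.0625 + 0.03125 + 0.015625
= 0.8594
Since 0.8594 ≤ 1, prefix-free code exists


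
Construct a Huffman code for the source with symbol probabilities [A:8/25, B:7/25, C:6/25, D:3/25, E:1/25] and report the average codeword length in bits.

Huffman tree construction:
Combine smallest probabilities repeatedly
Resulting codes:
  A: 11 (length 2)
  B: 10 (length 2)
  C: 01 (length 2)
  D: 001 (length 3)
  E: 000 (length 3)
Average length = Σ p(s) × length(s) = 2.1600 bits


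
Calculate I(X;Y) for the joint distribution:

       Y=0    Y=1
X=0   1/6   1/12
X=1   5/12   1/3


H(X) = 0.8113, H(Y) = 0.9799, H(X,Y) = 1.7842
I(X;Y) = H(X) + H(Y) - H(X,Y) = 0.0070 bits


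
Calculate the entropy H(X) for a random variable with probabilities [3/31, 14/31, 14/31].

H(X) = -Σ p(x) log₂ p(x)
  -3/31 × log₂(3/31) = 0.3261
  -14/31 × log₂(14/31) = 0.5179
  -14/31 × log₂(14/31) = 0.5179
H(X) = 1.3619 bits


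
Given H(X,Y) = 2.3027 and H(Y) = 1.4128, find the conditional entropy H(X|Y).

Chain rule: H(X,Y) = H(X|Y) + H(Y)
H(X|Y) = H(X,Y) - H(Y) = 2.3027 - 1.4128 = 0.8899 bits


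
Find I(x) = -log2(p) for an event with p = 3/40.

Information content I(x) = -log₂(p(x))
I = -log₂(3/40) = -log₂(0.0750)
I = 3.7370 bits


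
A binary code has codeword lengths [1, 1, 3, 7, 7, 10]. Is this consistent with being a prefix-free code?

Kraft inequality: Σ 2^(-l_i) ≤ 1 for prefix-free code
Calculating: 2^(-1) + 2^(-1) + 2^(-3) + 2^(-7) + 2^(-7) + 2^(-10)
= 0.5 + 0.5 + 0.125 + 0.0078125 + 0.0078125 + 0.0009765625
= 1.1416
Since 1.1416 > 1, prefix-free code does not exist


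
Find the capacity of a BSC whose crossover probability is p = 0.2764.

For BSC with error probability p:
C = 1 - H(p) where H(p) is binary entropy
H(0.2764) = -0.2764 × log₂(0.2764) - 0.7236 × log₂(0.7236)
H(p) = 0.8505
C = 1 - 0.8505 = 0.1495 bits/use


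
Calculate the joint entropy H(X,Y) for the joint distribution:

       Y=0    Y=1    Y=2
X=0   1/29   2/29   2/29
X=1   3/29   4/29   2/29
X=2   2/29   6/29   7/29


H(X,Y) = -Σ p(x,y) log₂ p(x,y)
  p(0,0)=1/29: -0.0345 × log₂(0.0345) = 0.1675
  p(0,1)=2/29: -0.0690 × log₂(0.0690) = 0.2661
  p(0,2)=2/29: -0.0690 × log₂(0.0690) = 0.2661
  p(1,0)=3/29: -0.1034 × log₂(0.1034) = 0.3386
  p(1,1)=4/29: -0.1379 × log₂(0.1379) = 0.3942
  p(1,2)=2/29: -0.0690 × log₂(0.0690) = 0.2661
  p(2,0)=2/29: -0.0690 × log₂(0.0690) = 0.2661
  p(2,1)=6/29: -0.2069 × log₂(0.2069) = 0.4703
  p(2,2)=7/29: -0.2414 × log₂(0.2414) = 0.4950
H(X,Y) = 2.9298 bits


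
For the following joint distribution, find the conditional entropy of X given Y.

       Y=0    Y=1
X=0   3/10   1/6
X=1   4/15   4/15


H(X|Y) = Σ_y p(y) H(X|Y=y)
  p(Y=0) = 17/30, H(X|Y=0) = 0.9975
  p(Y=1) = 13/30, H(X|Y=1) = 0.9612
H(X|Y) = 0.5667×0.9975 + 0.4333×0.9612 = 0.9818 bits


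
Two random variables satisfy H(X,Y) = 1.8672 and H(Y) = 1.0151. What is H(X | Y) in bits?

Chain rule: H(X,Y) = H(X|Y) + H(Y)
H(X|Y) = H(X,Y) - H(Y) = 1.8672 - 1.0151 = 0.8521 bits


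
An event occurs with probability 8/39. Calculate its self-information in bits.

Information content I(x) = -log₂(p(x))
I = -log₂(8/39) = -log₂(0.2051)
I = 2.2854 bits


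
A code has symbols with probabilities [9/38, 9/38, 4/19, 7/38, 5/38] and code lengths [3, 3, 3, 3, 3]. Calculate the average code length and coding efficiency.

Average length L = Σ p_i × l_i = 3.0000 bits
Entropy H = 2.2921 bits
Efficiency η = H/L × 100% = 76.40%


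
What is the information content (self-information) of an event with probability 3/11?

Information content I(x) = -log₂(p(x))
I = -log₂(3/11) = -log₂(0.2727)
I = 1.8745 bits


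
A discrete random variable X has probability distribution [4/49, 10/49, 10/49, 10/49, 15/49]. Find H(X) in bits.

H(X) = -Σ p(x) log₂ p(x)
  -4/49 × log₂(4/49) = 0.2951
  -10/49 × log₂(10/49) = 0.4679
  -10/49 × log₂(10/49) = 0.4679
  -10/49 × log₂(10/49) = 0.4679
  -15/49 × log₂(15/49) = 0.5228
H(X) = 2.2216 bits


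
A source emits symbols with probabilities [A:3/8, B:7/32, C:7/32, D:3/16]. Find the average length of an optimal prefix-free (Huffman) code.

Huffman tree construction:
Combine smallest probabilities repeatedly
Resulting codes:
  A: 11 (length 2)
  B: 01 (length 2)
  C: 10 (length 2)
  D: 00 (length 2)
Average length = Σ p(s) × length(s) = 2.0000 bits


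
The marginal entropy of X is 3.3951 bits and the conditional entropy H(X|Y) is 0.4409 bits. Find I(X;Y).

I(X;Y) = H(X) - H(X|Y)
I(X;Y) = 3.3951 - 0.4409 = 2.9542 bits


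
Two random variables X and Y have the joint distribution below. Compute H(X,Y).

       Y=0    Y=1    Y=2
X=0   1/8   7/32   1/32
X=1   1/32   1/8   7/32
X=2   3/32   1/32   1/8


H(X,Y) = -Σ p(x,y) log₂ p(x,y)
  p(0,0)=1/8: -0.1250 × log₂(0.1250) = 0.3750
  p(0,1)=7/32: -0.2188 × log₂(0.2188) = 0.4796
  p(0,2)=1/32: -0.0312 × log₂(0.0312) = 0.1562
  p(1,0)=1/32: -0.0312 × log₂(0.0312) = 0.1562
  p(1,1)=1/8: -0.1250 × log₂(0.1250) = 0.3750
  p(1,2)=7/32: -0.2188 × log₂(0.2188) = 0.4796
  p(2,0)=3/32: -0.0938 × log₂(0.0938) = 0.3202
  p(2,1)=1/32: -0.0312 × log₂(0.0312) = 0.1562
  p(2,2)=1/8: -0.1250 × log₂(0.1250) = 0.3750
H(X,Y) = 2.8732 bits


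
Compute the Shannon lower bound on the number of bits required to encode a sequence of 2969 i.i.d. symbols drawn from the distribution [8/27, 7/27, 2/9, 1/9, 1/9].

Entropy H = 2.2115 bits/symbol
Minimum bits = H × n = 2.2115 × 2969
= 6565.99 bits


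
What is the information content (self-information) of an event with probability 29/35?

Information content I(x) = -log₂(p(x))
I = -log₂(29/35) = -log₂(0.8286)
I = 0.2713 bits


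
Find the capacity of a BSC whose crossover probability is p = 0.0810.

For BSC with error probability p:
C = 1 - H(p) where H(p) is binary entropy
H(0.0810) = -0.0810 × log₂(0.0810) - 0.9190 × log₂(0.9190)
H(p) = 0.4057
C = 1 - 0.4057 = 0.5943 bits/use


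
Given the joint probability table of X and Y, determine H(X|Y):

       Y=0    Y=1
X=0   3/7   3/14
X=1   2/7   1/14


H(X|Y) = Σ_y p(y) H(X|Y=y)
  p(Y=0) = 5/7, H(X|Y=0) = 0.9710
  p(Y=1) = 2/7, H(X|Y=1) = 0.8113
H(X|Y) = 0.7143×0.9710 + 0.2857×0.8113 = 0.9253 bits


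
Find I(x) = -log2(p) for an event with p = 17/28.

Information content I(x) = -log₂(p(x))
I = -log₂(17/28) = -log₂(0.6071)
I = 0.7199 bits


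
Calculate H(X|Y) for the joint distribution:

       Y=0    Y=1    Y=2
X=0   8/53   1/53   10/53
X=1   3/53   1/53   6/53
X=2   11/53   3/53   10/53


H(X|Y) = Σ_y p(y) H(X|Y=y)
  p(Y=0) = 22/53, H(X|Y=0) = 1.4227
  p(Y=1) = 5/53, H(X|Y=1) = 1.3710
  p(Y=2) = 26/53, H(X|Y=2) = 1.5486
H(X|Y) = 0.4151×1.4227 + 0.0943×1.3710 + 0.4906×1.5486 = 1.4796 bits


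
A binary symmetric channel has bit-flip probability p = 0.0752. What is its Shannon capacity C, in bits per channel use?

For BSC with error probability p:
C = 1 - H(p) where H(p) is binary entropy
H(0.0752) = -0.0752 × log₂(0.0752) - 0.9248 × log₂(0.9248)
H(p) = 0.3850
C = 1 - 0.3850 = 0.6150 bits/use


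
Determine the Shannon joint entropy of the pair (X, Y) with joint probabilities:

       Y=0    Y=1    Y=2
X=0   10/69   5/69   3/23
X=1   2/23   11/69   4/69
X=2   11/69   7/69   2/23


H(X,Y) = -Σ p(x,y) log₂ p(x,y)
  p(0,0)=10/69: -0.1449 × log₂(0.1449) = 0.4039
  p(0,1)=5/69: -0.0725 × log₂(0.0725) = 0.2744
  p(0,2)=3/23: -0.1304 × log₂(0.1304) = 0.3833
  p(1,0)=2/23: -0.0870 × log₂(0.0870) = 0.3064
  p(1,1)=11/69: -0.1594 × log₂(0.1594) = 0.4223
  p(1,2)=4/69: -0.0580 × log₂(0.0580) = 0.2382
  p(2,0)=11/69: -0.1594 × log₂(0.1594) = 0.4223
  p(2,1)=7/69: -0.1014 × log₂(0.1014) = 0.3349
  p(2,2)=2/23: -0.0870 × log₂(0.0870) = 0.3064
H(X,Y) = 3.0920 bits


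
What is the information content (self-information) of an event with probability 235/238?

Information content I(x) = -log₂(p(x))
I = -log₂(235/238) = -log₂(0.9874)
I = 0.0183 bits


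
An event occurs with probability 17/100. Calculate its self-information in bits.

Information content I(x) = -log₂(p(x))
I = -log₂(17/100) = -log₂(0.1700)
I = 2.5564 bits


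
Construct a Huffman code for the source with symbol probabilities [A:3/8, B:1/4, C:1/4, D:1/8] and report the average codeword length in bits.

Huffman tree construction:
Combine smallest probabilities repeatedly
Resulting codes:
  A: 11 (length 2)
  B: 01 (length 2)
  C: 10 (length 2)
  D: 00 (length 2)
Average length = Σ p(s) × length(s) = 2.0000 bits


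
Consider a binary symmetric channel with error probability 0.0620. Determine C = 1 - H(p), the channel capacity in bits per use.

For BSC with error probability p:
C = 1 - H(p) where H(p) is binary entropy
H(0.0620) = -0.0620 × log₂(0.0620) - 0.9380 × log₂(0.9380)
H(p) = 0.3353
C = 1 - 0.3353 = 0.6647 bits/use


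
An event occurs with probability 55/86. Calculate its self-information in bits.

Information content I(x) = -log₂(p(x))
I = -log₂(55/86) = -log₂(0.6395)
I = 0.6449 bits


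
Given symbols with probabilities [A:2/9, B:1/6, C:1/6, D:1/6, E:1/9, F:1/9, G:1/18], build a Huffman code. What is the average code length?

Huffman tree construction:
Combine smallest probabilities repeatedly
Resulting codes:
  A: 01 (length 2)
  B: 101 (length 3)
  C: 110 (length 3)
  D: 111 (length 3)
  E: 001 (length 3)
  F: 100 (length 3)
  G: 000 (length 3)
Average length = Σ p(s) × length(s) = 2.7778 bits


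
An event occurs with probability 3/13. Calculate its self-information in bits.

Information content I(x) = -log₂(p(x))
I = -log₂(3/13) = -log₂(0.2308)
I = 2.1155 bits


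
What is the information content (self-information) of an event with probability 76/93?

Information content I(x) = -log₂(p(x))
I = -log₂(76/93) = -log₂(0.8172)
I = 0.2912 bits


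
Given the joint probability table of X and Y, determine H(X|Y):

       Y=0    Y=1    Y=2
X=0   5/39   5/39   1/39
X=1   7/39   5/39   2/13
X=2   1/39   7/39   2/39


H(X|Y) = Σ_y p(y) H(X|Y=y)
  p(Y=0) = 1/3, H(X|Y=0) = 1.2957
  p(Y=1) = 17/39, H(X|Y=1) = 1.5657
  p(Y=2) = 3/13, H(X|Y=2) = 1.2244
H(X|Y) = 0.3333×1.2957 + 0.4359×1.5657 + 0.2308×1.2244 = 1.3969 bits


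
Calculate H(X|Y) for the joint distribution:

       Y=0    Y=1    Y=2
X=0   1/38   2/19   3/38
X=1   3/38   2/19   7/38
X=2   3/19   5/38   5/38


H(X|Y) = Σ_y p(y) H(X|Y=y)
  p(Y=0) = 5/19, H(X|Y=0) = 1.2955
  p(Y=1) = 13/38, H(X|Y=1) = 1.5766
  p(Y=2) = 15/38, H(X|Y=2) = 1.5058
H(X|Y) = 0.2632×1.2955 + 0.3421×1.5766 + 0.3947×1.5058 = 1.4747 bits


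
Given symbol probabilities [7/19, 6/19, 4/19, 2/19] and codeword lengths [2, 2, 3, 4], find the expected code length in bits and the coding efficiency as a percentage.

Average length L = Σ p_i × l_i = 2.4211 bits
Entropy H = 1.8710 bits
Efficiency η = H/L × 100% = 77.28%


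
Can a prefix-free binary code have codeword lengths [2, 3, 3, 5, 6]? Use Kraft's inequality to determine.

Kraft inequality: Σ 2^(-l_i) ≤ 1 for prefix-free code
Calculating: 2^(-2) + 2^(-3) + 2^(-3) + 2^(-5) + 2^(-6)
= 0.25 + 0.125 + 0.125 + 0.03125 + 0.015625
= 0.5469
Since 0.5469 ≤ 1, prefix-free code exists


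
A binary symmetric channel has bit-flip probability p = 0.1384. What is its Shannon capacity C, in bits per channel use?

For BSC with error probability p:
C = 1 - H(p) where H(p) is binary entropy
H(0.1384) = -0.1384 × log₂(0.1384) - 0.8616 × log₂(0.8616)
H(p) = 0.5800
C = 1 - 0.5800 = 0.4200 bits/use


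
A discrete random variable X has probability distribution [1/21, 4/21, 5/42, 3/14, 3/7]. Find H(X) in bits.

H(X) = -Σ p(x) log₂ p(x)
  -1/21 × log₂(1/21) = 0.2092
  -4/21 × log₂(4/21) = 0.4557
  -5/42 × log₂(5/42) = 0.3655
  -3/14 × log₂(3/14) = 0.4762
  -3/7 × log₂(3/7) = 0.5239
H(X) = 2.0305 bits


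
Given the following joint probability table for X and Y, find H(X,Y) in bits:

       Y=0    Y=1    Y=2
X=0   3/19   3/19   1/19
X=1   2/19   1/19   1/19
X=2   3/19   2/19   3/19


H(X,Y) = -Σ p(x,y) log₂ p(x,y)
  p(0,0)=3/19: -0.1579 × log₂(0.1579) = 0.4205
  p(0,1)=3/19: -0.1579 × log₂(0.1579) = 0.4205
  p(0,2)=1/19: -0.0526 × log₂(0.0526) = 0.2236
  p(1,0)=2/19: -0.1053 × log₂(0.1053) = 0.3419
  p(1,1)=1/19: -0.0526 × log₂(0.0526) = 0.2236
  p(1,2)=1/19: -0.0526 × log₂(0.0526) = 0.2236
  p(2,0)=3/19: -0.1579 × log₂(0.1579) = 0.4205
  p(2,1)=2/19: -0.1053 × log₂(0.1053) = 0.3419
  p(2,2)=3/19: -0.1579 × log₂(0.1579) = 0.4205
H(X,Y) = 3.0364 bits


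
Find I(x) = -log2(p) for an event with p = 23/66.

Information content I(x) = -log₂(p(x))
I = -log₂(23/66) = -log₂(0.3485)
I = 1.5208 bits


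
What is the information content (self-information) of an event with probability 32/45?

Information content I(x) = -log₂(p(x))
I = -log₂(32/45) = -log₂(0.7111)
I = 0.4919 bits


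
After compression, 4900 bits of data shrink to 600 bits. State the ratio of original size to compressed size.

Compression ratio = Original / Compressed
= 4900 / 600 = 8.17:1


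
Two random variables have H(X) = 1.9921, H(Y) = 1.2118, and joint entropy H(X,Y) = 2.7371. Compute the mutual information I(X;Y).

I(X;Y) = H(X) + H(Y) - H(X,Y)
I(X;Y) = 1.9921 + 1.2118 - 2.7371 = 0.4668 bits


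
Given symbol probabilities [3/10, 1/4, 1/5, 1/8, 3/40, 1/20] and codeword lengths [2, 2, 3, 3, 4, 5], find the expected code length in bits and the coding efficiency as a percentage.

Average length L = Σ p_i × l_i = 2.6250 bits
Entropy H = 2.3568 bits
Efficiency η = H/L × 100% = 89.78%


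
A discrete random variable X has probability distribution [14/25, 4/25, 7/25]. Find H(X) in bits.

H(X) = -Σ p(x) log₂ p(x)
  -14/25 × log₂(14/25) = 0.4684
  -4/25 × log₂(4/25) = 0.4230
  -7/25 × log₂(7/25) = 0.5142
H(X) = 1.4057 bits


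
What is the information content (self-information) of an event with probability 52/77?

Information content I(x) = -log₂(p(x))
I = -log₂(52/77) = -log₂(0.6753)
I = 0.5663 bits


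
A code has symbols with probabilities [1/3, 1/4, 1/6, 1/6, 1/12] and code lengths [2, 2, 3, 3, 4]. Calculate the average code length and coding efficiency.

Average length L = Σ p_i × l_i = 2.5000 bits
Entropy H = 2.1887 bits
Efficiency η = H/L × 100% = 87.55%


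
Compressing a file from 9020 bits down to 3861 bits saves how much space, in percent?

Space savings = (1 - Compressed/Original) × 100%
= (1 - 3861/9020) × 100%
= 57.20%


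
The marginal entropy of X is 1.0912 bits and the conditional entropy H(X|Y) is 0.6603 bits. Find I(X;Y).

I(X;Y) = H(X) - H(X|Y)
I(X;Y) = 1.0912 - 0.6603 = 0.4309 bits


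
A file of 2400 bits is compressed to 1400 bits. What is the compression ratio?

Compression ratio = Original / Compressed
= 2400 / 1400 = 1.71:1


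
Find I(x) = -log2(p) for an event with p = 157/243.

Information content I(x) = -log₂(p(x))
I = -log₂(157/243) = -log₂(0.6461)
I = 0.6302 bits


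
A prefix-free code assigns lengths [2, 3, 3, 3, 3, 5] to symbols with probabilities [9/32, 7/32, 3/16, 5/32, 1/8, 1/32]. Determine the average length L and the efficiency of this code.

Average length L = Σ p_i × l_i = 2.7812 bits
Entropy H = 2.3969 bits
Efficiency η = H/L × 100% = 86.18%


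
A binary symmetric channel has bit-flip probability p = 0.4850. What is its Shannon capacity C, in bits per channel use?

For BSC with error probability p:
C = 1 - H(p) where H(p) is binary entropy
H(0.4850) = -0.4850 × log₂(0.4850) - 0.5150 × log₂(0.5150)
H(p) = 0.9994
C = 1 - 0.9994 = 0.0006 bits/use


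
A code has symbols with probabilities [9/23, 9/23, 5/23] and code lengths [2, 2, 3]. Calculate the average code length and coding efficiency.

Average length L = Σ p_i × l_i = 2.2174 bits
Entropy H = 1.5380 bits
Efficiency η = H/L × 100% = 69.36%


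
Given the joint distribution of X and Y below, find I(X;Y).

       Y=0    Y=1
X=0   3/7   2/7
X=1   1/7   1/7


H(X) = 0.8631, H(Y) = 0.9852, H(X,Y) = 1.8424
I(X;Y) = H(X) + H(Y) - H(X,Y) = 0.0060 bits


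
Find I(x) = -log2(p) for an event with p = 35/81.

Information content I(x) = -log₂(p(x))
I = -log₂(35/81) = -log₂(0.4321)
I = 1.2106 bits


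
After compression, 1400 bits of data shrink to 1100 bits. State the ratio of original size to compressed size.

Compression ratio = Original / Compressed
= 1400 / 1100 = 1.27:1


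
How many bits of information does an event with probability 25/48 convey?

Information content I(x) = -log₂(p(x))
I = -log₂(25/48) = -log₂(0.5208)
I = 0.9411 bits


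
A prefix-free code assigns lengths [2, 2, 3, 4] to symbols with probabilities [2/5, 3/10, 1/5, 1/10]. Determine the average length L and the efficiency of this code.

Average length L = Σ p_i × l_i = 2.4000 bits
Entropy H = 1.8464 bits
Efficiency η = H/L × 100% = 76.93%


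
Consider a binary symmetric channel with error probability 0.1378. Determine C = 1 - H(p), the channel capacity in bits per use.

For BSC with error probability p:
C = 1 - H(p) where H(p) is binary entropy
H(0.1378) = -0.1378 × log₂(0.1378) - 0.8622 × log₂(0.8622)
H(p) = 0.5784
C = 1 - 0.5784 = 0.4216 bits/use


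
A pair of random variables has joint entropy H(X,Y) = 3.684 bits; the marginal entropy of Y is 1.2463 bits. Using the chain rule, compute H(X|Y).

Chain rule: H(X,Y) = H(X|Y) + H(Y)
H(X|Y) = H(X,Y) - H(Y) = 3.684 - 1.2463 = 2.4377 bits


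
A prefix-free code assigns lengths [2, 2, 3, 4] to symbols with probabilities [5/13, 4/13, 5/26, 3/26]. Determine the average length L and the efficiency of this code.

Average length L = Σ p_i × l_i = 2.4231 bits
Entropy H = 1.8703 bits
Efficiency η = H/L × 100% = 77.19%


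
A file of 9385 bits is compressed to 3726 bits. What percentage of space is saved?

Space savings = (1 - Compressed/Original) × 100%
= (1 - 3726/9385) × 100%
= 60.30%


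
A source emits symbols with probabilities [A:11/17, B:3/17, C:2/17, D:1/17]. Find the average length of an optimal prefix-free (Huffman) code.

Huffman tree construction:
Combine smallest probabilities repeatedly
Resulting codes:
  A: 1 (length 1)
  B: 00 (length 2)
  C: 011 (length 3)
  D: 010 (length 3)
Average length = Σ p(s) × length(s) = 1.5294 bits


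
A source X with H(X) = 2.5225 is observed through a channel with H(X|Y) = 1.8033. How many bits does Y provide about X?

I(X;Y) = H(X) - H(X|Y)
I(X;Y) = 2.5225 - 1.8033 = 0.7192 bits


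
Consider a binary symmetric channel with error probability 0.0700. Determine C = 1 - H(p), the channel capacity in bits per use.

For BSC with error probability p:
C = 1 - H(p) where H(p) is binary entropy
H(0.0700) = -0.0700 × log₂(0.0700) - 0.9300 × log₂(0.9300)
H(p) = 0.3659
C = 1 - 0.3659 = 0.6341 bits/use


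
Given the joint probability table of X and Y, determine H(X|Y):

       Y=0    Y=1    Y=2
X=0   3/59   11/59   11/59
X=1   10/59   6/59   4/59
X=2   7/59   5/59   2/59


H(X|Y) = Σ_y p(y) H(X|Y=y)
  p(Y=0) = 20/59, H(X|Y=0) = 1.4406
  p(Y=1) = 22/59, H(X|Y=1) = 1.4970
  p(Y=2) = 17/59, H(X|Y=2) = 1.2608
H(X|Y) = 0.3390×1.4406 + 0.3729×1.4970 + 0.2881×1.2608 = 1.4098 bits


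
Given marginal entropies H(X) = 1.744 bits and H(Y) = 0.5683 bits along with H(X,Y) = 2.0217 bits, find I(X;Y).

I(X;Y) = H(X) + H(Y) - H(X,Y)
I(X;Y) = 1.744 + 0.5683 - 2.0217 = 0.2906 bits


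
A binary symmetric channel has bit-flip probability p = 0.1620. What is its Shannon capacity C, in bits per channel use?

For BSC with error probability p:
C = 1 - H(p) where H(p) is binary entropy
H(0.1620) = -0.1620 × log₂(0.1620) - 0.8380 × log₂(0.8380)
H(p) = 0.6391
C = 1 - 0.6391 = 0.3609 bits/use


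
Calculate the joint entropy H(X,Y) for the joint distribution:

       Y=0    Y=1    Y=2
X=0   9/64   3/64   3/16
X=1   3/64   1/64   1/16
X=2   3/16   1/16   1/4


H(X,Y) = -Σ p(x,y) log₂ p(x,y)
  p(0,0)=9/64: -0.1406 × log₂(0.1406) = 0.3980
  p(0,1)=3/64: -0.0469 × log₂(0.0469) = 0.2070
  p(0,2)=3/16: -0.1875 × log₂(0.1875) = 0.4528
  p(1,0)=3/64: -0.0469 × log₂(0.0469) = 0.2070
  p(1,1)=1/64: -0.0156 × log₂(0.0156) = 0.0938
  p(1,2)=1/16: -0.0625 × log₂(0.0625) = 0.2500
  p(2,0)=3/16: -0.1875 × log₂(0.1875) = 0.4528
  p(2,1)=1/16: -0.0625 × log₂(0.0625) = 0.2500
  p(2,2)=1/4: -0.2500 × log₂(0.2500) = 0.5000
H(X,Y) = 2.8113 bits


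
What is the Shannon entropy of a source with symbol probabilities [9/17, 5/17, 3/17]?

H(X) = -Σ p(x) log₂ p(x)
  -9/17 × log₂(9/17) = 0.4858
  -5/17 × log₂(5/17) = 0.5193
  -3/17 × log₂(3/17) = 0.4416
H(X) = 1.4466 bits


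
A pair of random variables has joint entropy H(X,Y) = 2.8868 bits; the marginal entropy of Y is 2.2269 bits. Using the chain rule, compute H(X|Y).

Chain rule: H(X,Y) = H(X|Y) + H(Y)
H(X|Y) = H(X,Y) - H(Y) = 2.8868 - 2.2269 = 0.6599 bits


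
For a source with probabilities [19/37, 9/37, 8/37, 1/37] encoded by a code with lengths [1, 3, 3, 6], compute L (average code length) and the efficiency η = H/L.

Average length L = Σ p_i × l_i = 2.0541 bits
Entropy H = 1.6084 bits
Efficiency η = H/L × 100% = 78.30%


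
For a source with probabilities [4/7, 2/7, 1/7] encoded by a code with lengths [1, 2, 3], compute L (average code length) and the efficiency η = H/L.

Average length L = Σ p_i × l_i = 1.5714 bits
Entropy H = 1.3788 bits
Efficiency η = H/L × 100% = 87.74%


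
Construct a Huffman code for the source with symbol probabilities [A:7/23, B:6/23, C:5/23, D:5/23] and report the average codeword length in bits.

Huffman tree construction:
Combine smallest probabilities repeatedly
Resulting codes:
  A: 11 (length 2)
  B: 10 (length 2)
  C: 00 (length 2)
  D: 01 (length 2)
Average length = Σ p(s) × length(s) = 2.0000 bits


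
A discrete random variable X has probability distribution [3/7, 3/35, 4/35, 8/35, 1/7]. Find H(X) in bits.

H(X) = -Σ p(x) log₂ p(x)
  -3/7 × log₂(3/7) = 0.5239
  -3/35 × log₂(3/35) = 0.3038
  -4/35 × log₂(4/35) = 0.3576
  -8/35 × log₂(8/35) = 0.4867
  -1/7 × log₂(1/7) = 0.4011
H(X) = 2.0731 bits


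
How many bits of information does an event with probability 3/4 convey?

Information content I(x) = -log₂(p(x))
I = -log₂(3/4) = -log₂(0.7500)
I = 0.4150 bits


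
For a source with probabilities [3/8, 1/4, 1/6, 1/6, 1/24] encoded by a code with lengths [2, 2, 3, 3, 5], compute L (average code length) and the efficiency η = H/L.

Average length L = Σ p_i × l_i = 2.4583 bits
Entropy H = 2.0833 bits
Efficiency η = H/L × 100% = 84.75%


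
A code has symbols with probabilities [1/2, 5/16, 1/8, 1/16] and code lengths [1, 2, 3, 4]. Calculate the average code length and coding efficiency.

Average length L = Σ p_i × l_i = 1.7500 bits
Entropy H = 1.6494 bits
Efficiency η = H/L × 100% = 94.25%


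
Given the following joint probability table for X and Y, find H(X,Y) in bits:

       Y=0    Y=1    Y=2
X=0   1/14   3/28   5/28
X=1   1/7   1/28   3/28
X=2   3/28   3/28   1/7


H(X,Y) = -Σ p(x,y) log₂ p(x,y)
  p(0,0)=1/14: -0.0714 × log₂(0.0714) = 0.2720
  p(0,1)=3/28: -0.1071 × log₂(0.1071) = 0.3453
  p(0,2)=5/28: -0.1786 × log₂(0.1786) = 0.4438
  p(1,0)=1/7: -0.1429 × log₂(0.1429) = 0.4011
  p(1,1)=1/28: -0.0357 × log₂(0.0357) = 0.1717
  p(1,2)=3/28: -0.1071 × log₂(0.1071) = 0.3453
  p(2,0)=3/28: -0.1071 × log₂(0.1071) = 0.3453
  p(2,1)=3/28: -0.1071 × log₂(0.1071) = 0.3453
  p(2,2)=1/7: -0.1429 × log₂(0.1429) = 0.4011
H(X,Y) = 3.0706 bits


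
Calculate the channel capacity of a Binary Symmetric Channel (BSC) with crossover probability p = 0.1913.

For BSC with error probability p:
C = 1 - H(p) where H(p) is binary entropy
H(0.1913) = -0.1913 × log₂(0.1913) - 0.8087 × log₂(0.8087)
H(p) = 0.7042
C = 1 - 0.7042 = 0.2958 bits/use


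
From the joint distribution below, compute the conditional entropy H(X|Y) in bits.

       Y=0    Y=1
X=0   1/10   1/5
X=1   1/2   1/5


H(X|Y) = Σ_y p(y) H(X|Y=y)
  p(Y=0) = 3/5, H(X|Y=0) = 0.6500
  p(Y=1) = 2/5, H(X|Y=1) = 1.0000
H(X|Y) = 0.6000×0.6500 + 0.4000×1.0000 = 0.7900 bits


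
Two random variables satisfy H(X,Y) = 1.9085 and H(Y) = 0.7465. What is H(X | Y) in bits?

Chain rule: H(X,Y) = H(X|Y) + H(Y)
H(X|Y) = H(X,Y) - H(Y) = 1.9085 - 0.7465 = 1.162 bits


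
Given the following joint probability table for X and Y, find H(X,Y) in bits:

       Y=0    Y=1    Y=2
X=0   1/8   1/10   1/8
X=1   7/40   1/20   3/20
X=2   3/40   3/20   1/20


H(X,Y) = -Σ p(x,y) log₂ p(x,y)
  p(0,0)=1/8: -0.1250 × log₂(0.1250) = 0.3750
  p(0,1)=1/10: -0.1000 × log₂(0.1000) = 0.3322
  p(0,2)=1/8: -0.1250 × log₂(0.1250) = 0.3750
  p(1,0)=7/40: -0.1750 × log₂(0.1750) = 0.4401
  p(1,1)=1/20: -0.0500 × log₂(0.0500) = 0.2161
  p(1,2)=3/20: -0.1500 × log₂(0.1500) = 0.4105
  p(2,0)=3/40: -0.0750 × log₂(0.0750) = 0.2803
  p(2,1)=3/20: -0.1500 × log₂(0.1500) = 0.4105
  p(2,2)=1/20: -0.0500 × log₂(0.0500) = 0.2161
H(X,Y) = 3.0558 bits


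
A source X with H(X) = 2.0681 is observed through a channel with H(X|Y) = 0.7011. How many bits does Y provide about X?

I(X;Y) = H(X) - H(X|Y)
I(X;Y) = 2.0681 - 0.7011 = 1.367 bits


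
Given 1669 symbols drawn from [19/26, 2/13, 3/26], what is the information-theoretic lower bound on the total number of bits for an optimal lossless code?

Entropy H = 1.1056 bits/symbol
Minimum bits = H × n = 1.1056 × 1669
= 1845.27 bits


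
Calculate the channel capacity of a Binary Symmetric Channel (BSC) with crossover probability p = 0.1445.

For BSC with error probability p:
C = 1 - H(p) where H(p) is binary entropy
H(0.1445) = -0.1445 × log₂(0.1445) - 0.8555 × log₂(0.8555)
H(p) = 0.5959
C = 1 - 0.5959 = 0.4041 bits/use


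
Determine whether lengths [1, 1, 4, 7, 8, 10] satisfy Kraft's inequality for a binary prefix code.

Kraft inequality: Σ 2^(-l_i) ≤ 1 for prefix-free code
Calculating: 2^(-1) + 2^(-1) + 2^(-4) + 2^(-7) + 2^(-8) + 2^(-10)
= 0.5 + 0.5 + 0.0625 + 0.0078125 + 0.00390625 + 0.0009765625
= 1.0752
Since 1.0752 > 1, prefix-free code does not exist


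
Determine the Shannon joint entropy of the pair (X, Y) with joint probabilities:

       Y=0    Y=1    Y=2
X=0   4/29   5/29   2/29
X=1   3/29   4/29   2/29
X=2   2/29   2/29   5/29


H(X,Y) = -Σ p(x,y) log₂ p(x,y)
  p(0,0)=4/29: -0.1379 × log₂(0.1379) = 0.3942
  p(0,1)=5/29: -0.1724 × log₂(0.1724) = 0.4373
  p(0,2)=2/29: -0.0690 × log₂(0.0690) = 0.2661
  p(1,0)=3/29: -0.1034 × log₂(0.1034) = 0.3386
  p(1,1)=4/29: -0.1379 × log₂(0.1379) = 0.3942
  p(1,2)=2/29: -0.0690 × log₂(0.0690) = 0.2661
  p(2,0)=2/29: -0.0690 × log₂(0.0690) = 0.2661
  p(2,1)=2/29: -0.0690 × log₂(0.0690) = 0.2661
  p(2,2)=5/29: -0.1724 × log₂(0.1724) = 0.4373
H(X,Y) = 3.0658 bits


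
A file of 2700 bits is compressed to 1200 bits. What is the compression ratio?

Compression ratio = Original / Compressed
= 2700 / 1200 = 2.25:1


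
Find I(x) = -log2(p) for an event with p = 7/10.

Information content I(x) = -log₂(p(x))
I = -log₂(7/10) = -log₂(0.7000)
I = 0.5146 bits


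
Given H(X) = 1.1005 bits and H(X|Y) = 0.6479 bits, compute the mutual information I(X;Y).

I(X;Y) = H(X) - H(X|Y)
I(X;Y) = 1.1005 - 0.6479 = 0.4526 bits


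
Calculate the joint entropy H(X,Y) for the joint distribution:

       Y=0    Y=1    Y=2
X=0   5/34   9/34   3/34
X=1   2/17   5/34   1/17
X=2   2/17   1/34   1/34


H(X,Y) = -Σ p(x,y) log₂ p(x,y)
  p(0,0)=5/34: -0.1471 × log₂(0.1471) = 0.4067
  p(0,1)=9/34: -0.2647 × log₂(0.2647) = 0.5076
  p(0,2)=3/34: -0.0882 × log₂(0.0882) = 0.3090
  p(1,0)=2/17: -0.1176 × log₂(0.1176) = 0.3632
  p(1,1)=5/34: -0.1471 × log₂(0.1471) = 0.4067
  p(1,2)=1/17: -0.0588 × log₂(0.0588) = 0.2404
  p(2,0)=2/17: -0.1176 × log₂(0.1176) = 0.3632
  p(2,1)=1/34: -0.0294 × log₂(0.0294) = 0.1496
  p(2,2)=1/34: -0.0294 × log₂(0.0294) = 0.1496
H(X,Y) = 2.8962 bits


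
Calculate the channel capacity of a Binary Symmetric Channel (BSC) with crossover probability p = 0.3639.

For BSC with error probability p:
C = 1 - H(p) where H(p) is binary entropy
H(0.3639) = -0.3639 × log₂(0.3639) - 0.6361 × log₂(0.6361)
H(p) = 0.9459
C = 1 - 0.9459 = 0.0541 bits/use


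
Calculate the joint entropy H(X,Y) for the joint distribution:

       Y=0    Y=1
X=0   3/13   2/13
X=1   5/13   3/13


H(X,Y) = -Σ p(x,y) log₂ p(x,y)
  p(0,0)=3/13: -0.2308 × log₂(0.2308) = 0.4882
  p(0,1)=2/13: -0.1538 × log₂(0.1538) = 0.4155
  p(1,0)=5/13: -0.3846 × log₂(0.3846) = 0.5302
  p(1,1)=3/13: -0.2308 × log₂(0.2308) = 0.4882
H(X,Y) = 1.9220 bits


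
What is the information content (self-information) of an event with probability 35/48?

Information content I(x) = -log₂(p(x))
I = -log₂(35/48) = -log₂(0.7292)
I = 0.4557 bits


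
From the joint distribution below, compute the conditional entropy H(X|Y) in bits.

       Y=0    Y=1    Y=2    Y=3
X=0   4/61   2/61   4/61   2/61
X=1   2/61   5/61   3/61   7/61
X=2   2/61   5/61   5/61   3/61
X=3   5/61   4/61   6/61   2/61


H(X|Y) = Σ_y p(y) H(X|Y=y)
  p(Y=0) = 13/61, H(X|Y=0) = 1.8843
  p(Y=1) = 16/61, H(X|Y=1) = 1.9238
  p(Y=2) = 18/61, H(X|Y=2) = 1.9547
  p(Y=3) = 14/61, H(X|Y=3) = 1.7783
H(X|Y) = 0.2131×1.8843 + 0.2623×1.9238 + 0.2951×1.9547 + 0.2295×1.7783 = 1.8911 bits


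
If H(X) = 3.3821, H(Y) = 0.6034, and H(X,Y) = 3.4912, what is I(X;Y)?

I(X;Y) = H(X) + H(Y) - H(X,Y)
I(X;Y) = 3.3821 + 0.6034 - 3.4912 = 0.4943 bits


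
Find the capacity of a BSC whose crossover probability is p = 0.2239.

For BSC with error probability p:
C = 1 - H(p) where H(p) is binary entropy
H(0.2239) = -0.2239 × log₂(0.2239) - 0.7761 × log₂(0.7761)
H(p) = 0.7672
C = 1 - 0.7672 = 0.2328 bits/use


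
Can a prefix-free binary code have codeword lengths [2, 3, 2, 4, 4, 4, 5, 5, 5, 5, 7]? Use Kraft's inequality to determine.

Kraft inequality: Σ 2^(-l_i) ≤ 1 for prefix-free code
Calculating: 2^(-2) + 2^(-3) + 2^(-2) + 2^(-4) + 2^(-4) + 2^(-4) + 2^(-5) + 2^(-5) + 2^(-5) + 2^(-5) + 2^(-7)
= 0.25 + 0.125 + 0.25 + 0.0625 + 0.0625 + 0.0625 + 0.03125 + 0.03125 + 0.03125 + 0.03125 + 0.0078125
= 0.9453
Since 0.9453 ≤ 1, prefix-free code exists


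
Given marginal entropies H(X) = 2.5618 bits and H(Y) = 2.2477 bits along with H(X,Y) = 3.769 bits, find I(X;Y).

I(X;Y) = H(X) + H(Y) - H(X,Y)
I(X;Y) = 2.5618 + 2.2477 - 3.769 = 1.0405 bits


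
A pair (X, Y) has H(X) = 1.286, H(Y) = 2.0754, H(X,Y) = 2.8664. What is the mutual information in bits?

I(X;Y) = H(X) + H(Y) - H(X,Y)
I(X;Y) = 1.286 + 2.0754 - 2.8664 = 0.495 bits


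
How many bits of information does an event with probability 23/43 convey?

Information content I(x) = -log₂(p(x))
I = -log₂(23/43) = -log₂(0.5349)
I = 0.9027 bits


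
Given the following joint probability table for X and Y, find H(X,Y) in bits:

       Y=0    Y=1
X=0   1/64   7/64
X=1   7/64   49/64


H(X,Y) = -Σ p(x,y) log₂ p(x,y)
  p(0,0)=1/64: -0.0156 × log₂(0.0156) = 0.0938
  p(0,1)=7/64: -0.1094 × log₂(0.1094) = 0.3492
  p(1,0)=7/64: -0.1094 × log₂(0.1094) = 0.3492
  p(1,1)=49/64: -0.7656 × log₂(0.7656) = 0.2950
H(X,Y) = 1.0871 bits


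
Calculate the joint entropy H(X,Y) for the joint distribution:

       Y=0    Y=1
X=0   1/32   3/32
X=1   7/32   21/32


H(X,Y) = -Σ p(x,y) log₂ p(x,y)
  p(0,0)=1/32: -0.0312 × log₂(0.0312) = 0.1562
  p(0,1)=3/32: -0.0938 × log₂(0.0938) = 0.3202
  p(1,0)=7/32: -0.2188 × log₂(0.2188) = 0.4796
  p(1,1)=21/32: -0.6562 × log₂(0.6562) = 0.3988
H(X,Y) = 1.3548 bits


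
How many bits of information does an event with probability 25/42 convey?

Information content I(x) = -log₂(p(x))
I = -log₂(25/42) = -log₂(0.5952)
I = 0.7485 bits


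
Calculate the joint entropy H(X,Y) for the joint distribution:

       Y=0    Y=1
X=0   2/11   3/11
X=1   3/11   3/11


H(X,Y) = -Σ p(x,y) log₂ p(x,y)
  p(0,0)=2/11: -0.1818 × log₂(0.1818) = 0.4472
  p(0,1)=3/11: -0.2727 × log₂(0.2727) = 0.5112
  p(1,0)=3/11: -0.2727 × log₂(0.2727) = 0.5112
  p(1,1)=3/11: -0.2727 × log₂(0.2727) = 0.5112
H(X,Y) = 1.9808 bits


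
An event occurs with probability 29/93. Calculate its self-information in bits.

Information content I(x) = -log₂(p(x))
I = -log₂(29/93) = -log₂(0.3118)
I = 1.6812 bits


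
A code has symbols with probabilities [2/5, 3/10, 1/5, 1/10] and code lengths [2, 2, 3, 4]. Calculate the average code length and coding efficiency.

Average length L = Σ p_i × l_i = 2.4000 bits
Entropy H = 1.8464 bits
Efficiency η = H/L × 100% = 76.93%


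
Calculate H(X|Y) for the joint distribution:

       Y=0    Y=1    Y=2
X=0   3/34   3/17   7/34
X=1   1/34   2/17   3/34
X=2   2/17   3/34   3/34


H(X|Y) = Σ_y p(y) H(X|Y=y)
  p(Y=0) = 4/17, H(X|Y=0) = 1.4056
  p(Y=1) = 13/34, H(X|Y=1) = 1.5262
  p(Y=2) = 13/34, H(X|Y=2) = 1.4573
H(X|Y) = 0.2353×1.4056 + 0.3824×1.5262 + 0.3824×1.4573 = 1.4715 bits


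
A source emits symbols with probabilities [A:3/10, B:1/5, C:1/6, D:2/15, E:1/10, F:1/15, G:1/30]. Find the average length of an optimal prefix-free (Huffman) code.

Huffman tree construction:
Combine smallest probabilities repeatedly
Resulting codes:
  A: 10 (length 2)
  B: 00 (length 2)
  C: 111 (length 3)
  D: 110 (length 3)
  E: 010 (length 3)
  F: 0111 (length 4)
  G: 0110 (length 4)
Average length = Σ p(s) × length(s) = 2.6000 bits


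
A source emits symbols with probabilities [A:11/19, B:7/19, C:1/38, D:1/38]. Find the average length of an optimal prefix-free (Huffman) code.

Huffman tree construction:
Combine smallest probabilities repeatedly
Resulting codes:
  A: 1 (length 1)
  B: 01 (length 2)
  C: 000 (length 3)
  D: 001 (length 3)
Average length = Σ p(s) × length(s) = 1.4737 bits


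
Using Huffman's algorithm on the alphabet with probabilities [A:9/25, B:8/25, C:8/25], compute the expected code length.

Huffman tree construction:
Combine smallest probabilities repeatedly
Resulting codes:
  A: 0 (length 1)
  B: 10 (length 2)
  C: 11 (length 2)
Average length = Σ p(s) × length(s) = 1.6400 bits


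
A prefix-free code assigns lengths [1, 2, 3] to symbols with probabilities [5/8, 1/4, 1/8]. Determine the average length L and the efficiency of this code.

Average length L = Σ p_i × l_i = 1.5000 bits
Entropy H = 1.2988 bits
Efficiency η = H/L × 100% = 86.59%


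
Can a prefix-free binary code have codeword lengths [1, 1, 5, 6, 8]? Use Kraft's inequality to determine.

Kraft inequality: Σ 2^(-l_i) ≤ 1 for prefix-free code
Calculating: 2^(-1) + 2^(-1) + 2^(-5) + 2^(-6) + 2^(-8)
= 0.5 + 0.5 + 0.03125 + 0.015625 + 0.00390625
= 1.0508
Since 1.0508 > 1, prefix-free code does not exist


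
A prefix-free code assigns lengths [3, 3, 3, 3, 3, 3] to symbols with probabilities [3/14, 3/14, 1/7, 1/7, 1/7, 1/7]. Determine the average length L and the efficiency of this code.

Average length L = Σ p_i × l_i = 3.0000 bits
Entropy H = 2.5567 bits
Efficiency η = H/L × 100% = 85.22%


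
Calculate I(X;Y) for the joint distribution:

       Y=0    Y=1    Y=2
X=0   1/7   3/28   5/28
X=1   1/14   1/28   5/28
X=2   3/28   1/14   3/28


H(X) = 1.5567, H(Y) = 1.5165, H(X,Y) = 3.0401
I(X;Y) = H(X) + H(Y) - H(X,Y) = 0.0331 bits


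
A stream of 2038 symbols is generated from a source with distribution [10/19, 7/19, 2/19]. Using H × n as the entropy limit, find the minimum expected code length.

Entropy H = 1.3600 bits/symbol
Minimum bits = H × n = 1.3600 × 2038
= 2771.66 bits


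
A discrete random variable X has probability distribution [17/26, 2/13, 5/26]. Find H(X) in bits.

H(X) = -Σ p(x) log₂ p(x)
  -17/26 × log₂(17/26) = 0.4008
  -2/13 × log₂(2/13) = 0.4155
  -5/26 × log₂(5/26) = 0.4574
H(X) = 1.2737 bits


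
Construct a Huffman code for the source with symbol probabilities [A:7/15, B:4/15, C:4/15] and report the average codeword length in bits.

Huffman tree construction:
Combine smallest probabilities repeatedly
Resulting codes:
  A: 0 (length 1)
  B: 10 (length 2)
  C: 11 (length 2)
Average length = Σ p(s) × length(s) = 1.5333 bits


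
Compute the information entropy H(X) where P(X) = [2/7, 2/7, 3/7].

H(X) = -Σ p(x) log₂ p(x)
  -2/7 × log₂(2/7) = 0.5164
  -2/7 × log₂(2/7) = 0.5164
  -3/7 × log₂(3/7) = 0.5239
H(X) = 1.5567 bits


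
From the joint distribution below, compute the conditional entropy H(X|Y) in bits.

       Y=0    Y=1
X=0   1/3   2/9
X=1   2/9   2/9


H(X|Y) = Σ_y p(y) H(X|Y=y)
  p(Y=0) = 5/9, H(X|Y=0) = 0.9710
  p(Y=1) = 4/9, H(X|Y=1) = 1.0000
H(X|Y) = 0.5556×0.9710 + 0.4444×1.0000 = 0.9839 bits


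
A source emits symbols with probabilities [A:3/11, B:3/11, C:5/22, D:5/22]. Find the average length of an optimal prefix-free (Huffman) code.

Huffman tree construction:
Combine smallest probabilities repeatedly
Resulting codes:
  A: 10 (length 2)
  B: 11 (length 2)
  C: 00 (length 2)
  D: 01 (length 2)
Average length = Σ p(s) × length(s) = 2.0000 bits


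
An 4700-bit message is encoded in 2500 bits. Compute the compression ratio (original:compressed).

Compression ratio = Original / Compressed
= 4700 / 2500 = 1.88:1


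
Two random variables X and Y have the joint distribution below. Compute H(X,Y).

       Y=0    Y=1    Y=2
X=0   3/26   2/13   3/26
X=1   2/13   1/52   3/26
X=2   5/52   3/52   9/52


H(X,Y) = -Σ p(x,y) log₂ p(x,y)
  p(0,0)=3/26: -0.1154 × log₂(0.1154) = 0.3595
  p(0,1)=2/13: -0.1538 × log₂(0.1538) = 0.4155
  p(0,2)=3/26: -0.1154 × log₂(0.1154) = 0.3595
  p(1,0)=2/13: -0.1538 × log₂(0.1538) = 0.4155
  p(1,1)=1/52: -0.0192 × log₂(0.0192) = 0.1096
  p(1,2)=3/26: -0.1154 × log₂(0.1154) = 0.3595
  p(2,0)=5/52: -0.0962 × log₂(0.0962) = 0.3249
  p(2,1)=3/52: -0.0577 × log₂(0.0577) = 0.2374
  p(2,2)=9/52: -0.1731 × log₂(0.1731) = 0.4380
H(X,Y) = 3.0192 bits


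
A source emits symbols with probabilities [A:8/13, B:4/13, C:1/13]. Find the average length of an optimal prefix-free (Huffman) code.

Huffman tree construction:
Combine smallest probabilities repeatedly
Resulting codes:
  A: 1 (length 1)
  B: 01 (length 2)
  C: 00 (length 2)
Average length = Σ p(s) × length(s) = 1.3846 bits


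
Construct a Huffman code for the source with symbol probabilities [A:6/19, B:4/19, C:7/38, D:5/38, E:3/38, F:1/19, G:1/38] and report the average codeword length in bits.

Huffman tree construction:
Combine smallest probabilities repeatedly
Resulting codes:
  A: 11 (length 2)
  B: 01 (length 2)
  C: 00 (length 2)
  D: 100 (length 3)
  E: 1010 (length 4)
  F: 10111 (length 5)
  G: 10110 (length 5)
Average length = Σ p(s) × length(s) = 2.5263 bits


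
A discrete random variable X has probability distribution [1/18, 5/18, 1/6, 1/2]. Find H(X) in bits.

H(X) = -Σ p(x) log₂ p(x)
  -1/18 × log₂(1/18) = 0.2317
  -5/18 × log₂(5/18) = 0.5133
  -1/6 × log₂(1/6) = 0.4308
  -1/2 × log₂(1/2) = 0.5000
H(X) = 1.6758 bits


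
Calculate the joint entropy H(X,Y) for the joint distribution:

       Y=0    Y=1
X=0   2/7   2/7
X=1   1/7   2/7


H(X,Y) = -Σ p(x,y) log₂ p(x,y)
  p(0,0)=2/7: -0.2857 × log₂(0.2857) = 0.5164
  p(0,1)=2/7: -0.2857 × log₂(0.2857) = 0.5164
  p(1,0)=1/7: -0.1429 × log₂(0.1429) = 0.4011
  p(1,1)=2/7: -0.2857 × log₂(0.2857) = 0.5164
H(X,Y) = 1.9502 bits


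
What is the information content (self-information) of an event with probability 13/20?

Information content I(x) = -log₂(p(x))
I = -log₂(13/20) = -log₂(0.6500)
I = 0.6215 bits
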